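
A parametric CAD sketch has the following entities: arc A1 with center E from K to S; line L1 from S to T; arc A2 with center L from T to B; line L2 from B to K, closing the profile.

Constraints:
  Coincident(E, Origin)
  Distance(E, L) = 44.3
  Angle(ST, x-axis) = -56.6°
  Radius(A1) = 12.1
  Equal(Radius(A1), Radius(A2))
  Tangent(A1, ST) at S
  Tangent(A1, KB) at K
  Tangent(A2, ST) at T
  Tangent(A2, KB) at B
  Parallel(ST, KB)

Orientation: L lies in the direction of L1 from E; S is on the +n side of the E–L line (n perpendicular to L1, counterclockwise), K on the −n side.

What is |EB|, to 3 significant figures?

45.9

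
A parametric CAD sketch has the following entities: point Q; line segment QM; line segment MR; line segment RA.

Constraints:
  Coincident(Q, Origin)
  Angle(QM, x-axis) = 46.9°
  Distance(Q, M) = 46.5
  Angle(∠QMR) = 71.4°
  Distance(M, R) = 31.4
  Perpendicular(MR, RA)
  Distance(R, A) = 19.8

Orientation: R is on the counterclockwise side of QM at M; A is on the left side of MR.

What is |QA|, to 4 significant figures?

29.39

Q is at the origin; QM runs at 46.9° with length 46.5, so M = 46.5·(cos 46.9°, sin 46.9°) = (31.77, 33.95). ∠QMR = 71.4°, so MR runs at 46.9° + (180° − 71.4°) = 155.5° from the x-axis; with |MR| = 31.4, R = M + 31.4·(cos 155.5°, sin 155.5°) = (3.199, 46.97). The perpendicularity gives RA at right angles to MR; with |RA| = 19.8 on the left of MR, A = R + 19.8·(-0.4147, -0.9100) = (-5.011, 28.96). Then |QA| = |A − Q| = 29.39.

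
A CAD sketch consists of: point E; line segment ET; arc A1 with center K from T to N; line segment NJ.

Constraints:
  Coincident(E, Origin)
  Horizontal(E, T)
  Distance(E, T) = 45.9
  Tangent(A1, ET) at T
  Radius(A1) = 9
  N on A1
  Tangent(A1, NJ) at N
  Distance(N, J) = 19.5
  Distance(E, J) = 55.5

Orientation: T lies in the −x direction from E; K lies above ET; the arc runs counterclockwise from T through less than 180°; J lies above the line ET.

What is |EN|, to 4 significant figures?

39.97

E is at the origin; ET is horizontal with |ET| = 45.9 and T on the −x side, so T = (-45.90, 0.000). Since A1 is tangent to ET there, KT ⟂ ET, so K = T + (0, 9) = (-45.90, 9.000). Since KN ⟂ NJ (tangency), |KJ| = √(9.0² + 19.5²) = 21.48 regardless of where N sits on A1. So J lies on both circle(E, 55.5) and circle(K, 21.48); the above-ET intersection is J = (-46.39, 30.47). N is the foot of the tangent from J: N = (-37.82, 12.96).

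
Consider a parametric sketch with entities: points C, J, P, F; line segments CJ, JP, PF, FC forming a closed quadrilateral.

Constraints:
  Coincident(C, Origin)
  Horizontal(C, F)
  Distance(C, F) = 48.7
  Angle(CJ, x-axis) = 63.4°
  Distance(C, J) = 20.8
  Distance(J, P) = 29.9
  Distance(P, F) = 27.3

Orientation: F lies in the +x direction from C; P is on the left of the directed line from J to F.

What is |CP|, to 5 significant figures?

46.031

C is at the origin; CF is horizontal with |CF| = 48.7 and F in +x, so F = (48.7, 0). CJ runs at 63.4° with |CJ| = 20.8, so J = (9.3134, 18.598). P is determined by |JP| = 29.9 and |PF| = 27.3 together: it lies at the intersection of circle(J, 29.9) and circle(F, 27.3). With |JF| = 43.557, the foot of the radical line on JF is 23.486 from J and the perpendicular offset is √(29.9² − 23.486²) = 18.505. Taking the left-of-JF solution: P = (38.452, 25.303).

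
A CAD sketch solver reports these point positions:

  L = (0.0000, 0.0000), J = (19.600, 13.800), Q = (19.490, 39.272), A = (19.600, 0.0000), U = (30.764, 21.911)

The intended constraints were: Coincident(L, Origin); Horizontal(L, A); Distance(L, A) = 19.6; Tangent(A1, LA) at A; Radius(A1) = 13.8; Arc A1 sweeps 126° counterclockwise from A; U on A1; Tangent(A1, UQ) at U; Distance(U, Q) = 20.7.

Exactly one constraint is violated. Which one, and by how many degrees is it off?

Tangent(A1, UQ) at U — off by 3.00°.

L = (0.00, 0.00) ✓; L.y = 0.00, A.y = 0.00 ✓; |LA| = 19.60 ✓; ∠(JA, AL) = 90.00° ✓; |JA| = 13.80 ✓; bearing(J→U) − bearing(J→A) = 126.0° ✓; |JU| = 13.80 ✓; ∠(JU, UQ) = 93.00° ✗; |UQ| = 20.70 ✓.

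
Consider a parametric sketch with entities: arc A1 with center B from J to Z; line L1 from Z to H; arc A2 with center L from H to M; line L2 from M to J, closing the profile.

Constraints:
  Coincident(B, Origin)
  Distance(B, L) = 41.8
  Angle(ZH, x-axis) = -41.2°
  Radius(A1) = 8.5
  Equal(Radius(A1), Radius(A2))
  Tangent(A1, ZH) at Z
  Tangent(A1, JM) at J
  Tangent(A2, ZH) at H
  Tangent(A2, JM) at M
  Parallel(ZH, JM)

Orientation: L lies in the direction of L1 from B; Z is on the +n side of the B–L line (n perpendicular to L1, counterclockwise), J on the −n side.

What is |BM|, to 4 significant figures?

42.66

The slot axis is L1's direction at -41.2°, so u = (cos -41.2°, sin -41.2°) = (0.7524, -0.6587) and n = (−sin -41.2°, cos -41.2°) = (0.6587, 0.7524). B is at the origin and L lies 41.8 along u from B, so L = 41.8·u = (31.45, -27.53). Tangency of A1 to both parallel lines with radius 8.5 puts Z and J at B ± 8.5·n: Z = (5.599, 6.396), J = (-5.599, -6.396). Equal radii place H and M the same way about L: H = L + 8.5·n = (37.05, -21.14), M = L − 8.5·n = (25.85, -33.93). Then |BM| = |M − B| = 42.66.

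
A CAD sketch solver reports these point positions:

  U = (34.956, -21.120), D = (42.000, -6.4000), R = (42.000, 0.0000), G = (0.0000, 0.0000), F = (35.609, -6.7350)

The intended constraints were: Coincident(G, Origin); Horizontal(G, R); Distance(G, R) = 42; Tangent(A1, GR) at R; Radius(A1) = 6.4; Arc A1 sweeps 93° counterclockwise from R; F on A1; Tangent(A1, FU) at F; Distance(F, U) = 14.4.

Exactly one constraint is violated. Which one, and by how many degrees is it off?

Tangent(A1, FU) at F — off by 5.60°.

G = (0.00, 0.00) ✓; G.y = 0.00, R.y = 0.00 ✓; |GR| = 42.00 ✓; ∠(DR, RG) = 90.00° ✓; |DR| = 6.400 ✓; bearing(D→F) − bearing(D→R) = 93.00° ✓; |DF| = 6.400 ✓; ∠(DF, FU) = 95.60° ✗; |FU| = 14.40 ✓.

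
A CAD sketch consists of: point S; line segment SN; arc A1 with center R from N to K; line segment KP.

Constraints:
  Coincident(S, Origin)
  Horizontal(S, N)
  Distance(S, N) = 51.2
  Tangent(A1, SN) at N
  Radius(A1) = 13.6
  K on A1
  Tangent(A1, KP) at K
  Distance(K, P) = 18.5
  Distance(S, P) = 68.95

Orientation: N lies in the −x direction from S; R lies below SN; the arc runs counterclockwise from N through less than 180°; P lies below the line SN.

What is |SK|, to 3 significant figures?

66.6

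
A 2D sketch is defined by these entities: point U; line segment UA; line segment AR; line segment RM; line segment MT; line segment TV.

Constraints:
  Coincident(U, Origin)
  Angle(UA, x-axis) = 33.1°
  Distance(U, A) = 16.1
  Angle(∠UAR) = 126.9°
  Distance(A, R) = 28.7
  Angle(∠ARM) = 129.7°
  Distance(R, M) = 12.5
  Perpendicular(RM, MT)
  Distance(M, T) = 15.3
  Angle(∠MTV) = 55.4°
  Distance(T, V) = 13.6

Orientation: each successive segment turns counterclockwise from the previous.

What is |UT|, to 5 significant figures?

35.188

U is at the origin; UA runs at 33.1° with length 16.1, so A = (13.487, 8.7922). ∠UAR = 126.9° gives AR at 86.200° from the x-axis; with |AR| = 28.7, R = (15.389, 37.429). ∠ARM = 129.7° gives RM at 136.50° from the x-axis; with |RM| = 12.5, M = (6.3222, 46.034). The perpendicularity gives MT at right angles to RM, so MT runs at -133.50°; with |MT| = 15.3, T = (-4.2097, 34.935). Then |UT| = |T − U| = 35.188.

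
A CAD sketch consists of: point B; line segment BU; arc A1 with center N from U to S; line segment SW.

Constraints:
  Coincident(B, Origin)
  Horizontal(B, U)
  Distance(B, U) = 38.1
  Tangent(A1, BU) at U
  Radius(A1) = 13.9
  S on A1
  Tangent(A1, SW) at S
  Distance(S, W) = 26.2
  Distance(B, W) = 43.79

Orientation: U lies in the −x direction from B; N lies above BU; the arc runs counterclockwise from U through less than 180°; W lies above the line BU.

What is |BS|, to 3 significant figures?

27.2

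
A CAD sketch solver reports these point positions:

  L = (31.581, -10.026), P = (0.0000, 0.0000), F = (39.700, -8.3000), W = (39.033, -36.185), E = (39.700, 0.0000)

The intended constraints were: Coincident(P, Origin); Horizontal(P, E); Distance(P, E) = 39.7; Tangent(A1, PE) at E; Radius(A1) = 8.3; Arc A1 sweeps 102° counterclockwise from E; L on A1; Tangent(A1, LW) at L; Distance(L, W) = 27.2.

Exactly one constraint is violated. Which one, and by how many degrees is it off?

Tangent(A1, LW) at L — off by 3.90°.

P = (0.00, 0.00) ✓; P.y = 0.00, E.y = 0.00 ✓; |PE| = 39.70 ✓; ∠(FE, EP) = 90.00° ✓; |FE| = 8.300 ✓; bearing(F→L) − bearing(F→E) = 102.0° ✓; |FL| = 8.300 ✓; ∠(FL, LW) = 86.10° ✗; |LW| = 27.20 ✓.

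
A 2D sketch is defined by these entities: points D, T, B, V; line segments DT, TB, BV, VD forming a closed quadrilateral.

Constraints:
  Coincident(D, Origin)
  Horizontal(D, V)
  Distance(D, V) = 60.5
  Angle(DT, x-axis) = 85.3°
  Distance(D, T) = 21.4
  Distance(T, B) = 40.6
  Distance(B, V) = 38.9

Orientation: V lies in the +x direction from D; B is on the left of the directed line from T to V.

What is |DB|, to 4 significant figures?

52.50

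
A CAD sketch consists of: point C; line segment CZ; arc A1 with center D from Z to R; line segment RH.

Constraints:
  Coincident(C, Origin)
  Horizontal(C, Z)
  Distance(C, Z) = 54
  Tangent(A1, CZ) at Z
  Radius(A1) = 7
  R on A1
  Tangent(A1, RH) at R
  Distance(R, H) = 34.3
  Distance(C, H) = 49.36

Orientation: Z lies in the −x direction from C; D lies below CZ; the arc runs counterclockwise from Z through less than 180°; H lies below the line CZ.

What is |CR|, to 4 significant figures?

60.06

C is at the origin; CZ is horizontal with |CZ| = 54.0 and Z on the −x side, so Z = (-54.00, 0.000). Since A1 is tangent to CZ there, DZ ⟂ CZ, so D = Z + (0, -7) = (-54.00, -7.000). Since DR ⟂ RH (tangency), |DH| = √(7.0² + 34.3²) = 35.01 regardless of where R sits on A1. So H lies on both circle(C, 49.36) and circle(D, 35.01); the below-CZ intersection is H = (-34.03, -35.75). R is the foot of the tangent from H: R = (-58.83, -12.06).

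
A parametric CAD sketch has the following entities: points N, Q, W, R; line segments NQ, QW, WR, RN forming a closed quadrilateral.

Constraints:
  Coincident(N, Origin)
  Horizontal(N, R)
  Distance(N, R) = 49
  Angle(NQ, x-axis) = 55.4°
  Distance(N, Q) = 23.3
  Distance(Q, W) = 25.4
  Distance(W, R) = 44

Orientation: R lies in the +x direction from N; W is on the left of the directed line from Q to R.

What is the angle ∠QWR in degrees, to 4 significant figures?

65.30°

N is at the origin; NR is horizontal with |NR| = 49.0 and R in +x, so R = (49.0, 0). NQ runs at 55.4° with |NQ| = 23.3, so Q = (13.23, 19.18). W is determined by |QW| = 25.4 and |WR| = 44.0 together: it lies at the intersection of circle(Q, 25.4) and circle(R, 44.0). With |QR| = 40.59, the foot of the radical line on QR is 4.391 from Q and the perpendicular offset is √(25.4² − 4.391²) = 25.02. Taking the left-of-QR solution: W = (28.92, 39.15).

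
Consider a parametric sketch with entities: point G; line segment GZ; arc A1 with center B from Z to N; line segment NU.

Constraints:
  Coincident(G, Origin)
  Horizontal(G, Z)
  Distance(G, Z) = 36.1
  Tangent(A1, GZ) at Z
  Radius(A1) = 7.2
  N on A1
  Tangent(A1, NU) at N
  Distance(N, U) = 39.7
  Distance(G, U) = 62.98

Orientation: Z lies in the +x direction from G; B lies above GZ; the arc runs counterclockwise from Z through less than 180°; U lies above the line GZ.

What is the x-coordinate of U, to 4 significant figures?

41.75

Checks: |BN| = 7.200 ✓; ∠(BN, NU) = 90.00° ✓; |NU| = 39.70 ✓; |GU| = 62.98 ✓.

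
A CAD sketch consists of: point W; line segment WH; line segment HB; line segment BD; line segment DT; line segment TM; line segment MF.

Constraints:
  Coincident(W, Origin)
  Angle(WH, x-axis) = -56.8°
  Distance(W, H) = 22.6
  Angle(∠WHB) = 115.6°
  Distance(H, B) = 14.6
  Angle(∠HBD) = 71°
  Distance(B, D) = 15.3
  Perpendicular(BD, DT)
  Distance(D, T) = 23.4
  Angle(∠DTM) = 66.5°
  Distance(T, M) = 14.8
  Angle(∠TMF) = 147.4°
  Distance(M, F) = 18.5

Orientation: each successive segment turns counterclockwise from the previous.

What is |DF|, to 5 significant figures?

23.987

W is at the origin; WH runs at -56.8° with length 22.6, so H = (12.375, -18.911). ∠WHB = 115.6° gives HB at 7.6000° from the x-axis; with |HB| = 14.6, B = (26.847, -16.980). ∠HBD = 71.0° gives BD at 116.60° from the x-axis; with |BD| = 15.3, D = (19.996, -3.2994). The perpendicularity gives DT at right angles to BD, so DT runs at -153.40°; with |DT| = 23.4, T = (-0.92725, -13.777). ∠DTM = 66.5° gives TM at -39.900° from the x-axis; with |TM| = 14.8, M = (10.427, -23.270). ∠TMF = 147.4° gives MF at -7.3000° from the x-axis; with |MF| = 18.5, F = (28.777, -25.621). Then |DF| = |F − D| = 23.987.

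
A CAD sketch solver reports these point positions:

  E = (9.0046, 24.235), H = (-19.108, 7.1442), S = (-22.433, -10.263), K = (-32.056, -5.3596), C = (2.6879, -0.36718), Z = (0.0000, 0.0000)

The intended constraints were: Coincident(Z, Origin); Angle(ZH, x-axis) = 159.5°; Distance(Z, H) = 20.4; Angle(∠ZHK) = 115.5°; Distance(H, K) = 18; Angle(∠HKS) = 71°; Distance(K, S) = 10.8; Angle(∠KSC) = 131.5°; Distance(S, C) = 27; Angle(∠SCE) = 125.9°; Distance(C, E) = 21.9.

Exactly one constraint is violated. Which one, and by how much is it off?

Distance(C, E) = 21.9 — off by 3.50.

Z = (0.00, 0.00) ✓; ZH at 159.5° ✓; |ZH| = 20.40 ✓; ∠ZHK = 115.5° ✓; |HK| = 18.00 ✓; ∠HKS = 71.00° ✓; |KS| = 10.80 ✓; ∠KSC = 131.5° ✓; |SC| = 27.00 ✓; ∠SCE = 125.9° ✓; |CE| = 25.40 ✗.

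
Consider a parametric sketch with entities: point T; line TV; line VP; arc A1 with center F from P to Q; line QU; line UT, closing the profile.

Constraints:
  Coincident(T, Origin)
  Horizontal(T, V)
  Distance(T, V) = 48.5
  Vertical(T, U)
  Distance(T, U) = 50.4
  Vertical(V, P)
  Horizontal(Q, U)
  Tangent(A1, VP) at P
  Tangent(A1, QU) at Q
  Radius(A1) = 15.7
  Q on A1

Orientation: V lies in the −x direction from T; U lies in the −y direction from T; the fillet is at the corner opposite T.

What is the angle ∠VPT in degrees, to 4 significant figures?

54.42°

T is at the origin; T and V share the same y with |TV| = 48.5 and V on the −x side, so V = (-48.50, 0.000). TU is vertical with |TU| = 50.4 and U on the −y side, so U = (0.000, -50.40). The virtual corner opposite T is at (-48.50, -50.40). A1 meets VP tangentially, so FP is at right angles to VP and A1 meets QU tangentially, so FQ is at right angles to QU, with radius 15.7, so the center F sits 15.7 in from both sides at F = (-32.80, -34.70). That places the tangent points at P = (-48.50, -34.70) on VP and Q = (-32.80, -50.40) on QU. Then cos ∠VPT = PV·PT / (|PV||PT|), giving 54.42°.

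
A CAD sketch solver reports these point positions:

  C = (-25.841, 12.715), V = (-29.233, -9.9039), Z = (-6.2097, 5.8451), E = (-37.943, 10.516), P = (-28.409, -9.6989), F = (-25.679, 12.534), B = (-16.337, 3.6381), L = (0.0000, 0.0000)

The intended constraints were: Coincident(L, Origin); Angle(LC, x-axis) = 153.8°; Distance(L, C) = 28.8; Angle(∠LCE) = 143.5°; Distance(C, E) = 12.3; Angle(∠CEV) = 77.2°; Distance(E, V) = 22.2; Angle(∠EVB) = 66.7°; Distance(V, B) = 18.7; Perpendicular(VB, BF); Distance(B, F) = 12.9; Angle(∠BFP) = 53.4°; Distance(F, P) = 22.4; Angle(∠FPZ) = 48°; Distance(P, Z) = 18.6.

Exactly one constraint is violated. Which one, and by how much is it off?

Distance(P, Z) = 18.6 — off by 8.50.

L = (0.00, 0.00) ✓; LC at 153.8° ✓; |LC| = 28.80 ✓; ∠LCE = 143.5° ✓; |CE| = 12.30 ✓; ∠CEV = 77.20° ✓; |EV| = 22.20 ✓; ∠EVB = 66.70° ✓; |VB| = 18.70 ✓; ∠(VB, BF) = 90.00° ✓; |BF| = 12.90 ✓; ∠BFP = 53.40° ✓; |FP| = 22.40 ✓; ∠FPZ = 48.00° ✓; |PZ| = 27.10 ✗.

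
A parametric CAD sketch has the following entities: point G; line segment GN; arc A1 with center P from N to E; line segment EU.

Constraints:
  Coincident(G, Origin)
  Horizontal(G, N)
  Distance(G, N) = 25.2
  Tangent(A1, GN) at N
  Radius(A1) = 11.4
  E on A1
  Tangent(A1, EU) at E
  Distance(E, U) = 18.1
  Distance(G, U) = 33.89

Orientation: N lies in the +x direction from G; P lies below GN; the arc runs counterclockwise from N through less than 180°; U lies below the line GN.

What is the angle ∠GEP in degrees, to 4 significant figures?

134.2°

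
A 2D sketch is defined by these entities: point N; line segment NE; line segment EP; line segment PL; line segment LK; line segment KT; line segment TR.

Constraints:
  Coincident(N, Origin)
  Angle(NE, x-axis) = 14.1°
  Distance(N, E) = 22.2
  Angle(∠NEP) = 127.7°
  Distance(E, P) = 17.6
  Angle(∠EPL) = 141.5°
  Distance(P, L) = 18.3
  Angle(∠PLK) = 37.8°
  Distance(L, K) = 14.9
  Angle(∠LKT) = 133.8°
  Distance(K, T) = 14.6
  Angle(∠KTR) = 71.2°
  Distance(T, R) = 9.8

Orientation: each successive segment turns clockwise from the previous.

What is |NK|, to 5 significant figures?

31.252

N is at the origin; NE runs at 14.1° with length 22.2, so E = (21.531, 5.4083). ∠NEP = 127.7° gives EP at -38.200° from the x-axis; with |EP| = 17.6, P = (35.362, -5.4757). ∠EPL = 141.5° gives PL at -76.700° from the x-axis; with |PL| = 18.3, L = (39.572, -23.285). ∠PLK = 37.8° gives LK at 141.10° from the x-axis; with |LK| = 14.9, K = (27.976, -13.928). Then |NK| = |K − N| = 31.252.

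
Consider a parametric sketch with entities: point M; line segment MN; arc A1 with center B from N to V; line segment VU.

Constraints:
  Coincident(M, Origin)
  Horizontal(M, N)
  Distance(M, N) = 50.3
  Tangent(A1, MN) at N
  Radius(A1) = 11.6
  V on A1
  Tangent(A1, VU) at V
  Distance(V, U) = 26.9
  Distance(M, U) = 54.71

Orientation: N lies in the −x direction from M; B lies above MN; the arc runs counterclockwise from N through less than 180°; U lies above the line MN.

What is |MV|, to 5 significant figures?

40.416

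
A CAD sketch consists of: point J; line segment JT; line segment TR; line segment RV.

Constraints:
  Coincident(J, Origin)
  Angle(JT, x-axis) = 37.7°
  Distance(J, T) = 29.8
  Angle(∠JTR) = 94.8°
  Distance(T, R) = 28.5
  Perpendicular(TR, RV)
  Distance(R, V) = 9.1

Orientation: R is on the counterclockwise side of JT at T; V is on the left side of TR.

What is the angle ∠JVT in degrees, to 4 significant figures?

51.31°

J is at the origin; JT runs at 37.7° with length 29.8, so T = 29.8·(cos 37.7°, sin 37.7°) = (23.58, 18.22). ∠JTR = 94.8°, so TR runs at 37.7° + (180° − 94.8°) = 122.9° from the x-axis; with |TR| = 28.5, R = T + 28.5·(cos 122.9°, sin 122.9°) = (8.098, 42.15). TR is perpendicular to RV; with |RV| = 9.1 on the left of TR, V = R + 9.1·(-0.8396, -0.5432) = (0.4574, 37.21). Then cos ∠JVT = VJ·VT / (|VJ||VT|), giving 51.31°.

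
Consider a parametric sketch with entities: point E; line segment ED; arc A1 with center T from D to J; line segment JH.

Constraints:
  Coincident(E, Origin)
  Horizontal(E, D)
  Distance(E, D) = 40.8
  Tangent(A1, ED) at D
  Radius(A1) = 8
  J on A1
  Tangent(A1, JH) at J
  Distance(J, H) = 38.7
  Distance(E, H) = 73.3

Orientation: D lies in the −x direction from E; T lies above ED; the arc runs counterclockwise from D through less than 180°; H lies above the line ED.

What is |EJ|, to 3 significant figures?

37.1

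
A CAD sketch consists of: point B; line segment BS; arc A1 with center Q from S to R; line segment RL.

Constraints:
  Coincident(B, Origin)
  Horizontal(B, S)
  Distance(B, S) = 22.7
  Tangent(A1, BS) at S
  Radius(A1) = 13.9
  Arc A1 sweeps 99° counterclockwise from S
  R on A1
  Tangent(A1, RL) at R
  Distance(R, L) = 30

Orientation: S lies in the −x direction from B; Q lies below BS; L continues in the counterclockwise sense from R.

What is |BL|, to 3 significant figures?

55.6

B is at the origin; BS is horizontal with |BS| = 22.7 and S on the −x side, so S = (-22.7, 0.00). A1 meets BS tangentially, so QS is at right angles to BS, so Q = S + (0, -13.9) = (-22.7, -13.9). On A1, S sits at bearing 90° from Q; a 99° counterclockwise sweep puts R at bearing 189°, so R = Q + 13.9·(cos 189°, sin 189°) = (-36.4, -16.1). A1 meets RL tangentially, so QR is at right angles to RL, so RL runs along (−sin 189°, cos 189°); with |RL| = 30.0, L = (-31.7, -45.7). Then |BL| = |L − B| = 55.6.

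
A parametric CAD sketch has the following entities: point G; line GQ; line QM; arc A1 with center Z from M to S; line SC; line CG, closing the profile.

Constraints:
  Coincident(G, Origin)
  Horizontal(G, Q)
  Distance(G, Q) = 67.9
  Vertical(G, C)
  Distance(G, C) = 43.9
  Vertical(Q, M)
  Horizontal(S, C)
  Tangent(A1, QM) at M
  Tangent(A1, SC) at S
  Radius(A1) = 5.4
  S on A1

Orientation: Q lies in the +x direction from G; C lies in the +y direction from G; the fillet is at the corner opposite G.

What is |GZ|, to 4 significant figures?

73.41

G is at the origin; GQ is horizontal with |GQ| = 67.9 and Q on the +x side, so Q = (67.90, 0.000). GC is vertical with |GC| = 43.9 and C on the +y side, so C = (0.000, 43.90). The virtual corner opposite G is at (67.90, 43.90). Tangency of A1 to QM means the radius ZM is perpendicular to QM and the tangent condition forces ZS to be normal to SC, with radius 5.4, so the center Z sits 5.4 in from both sides at Z = (62.50, 38.50). Then |GZ| = |Z − G| = 73.41.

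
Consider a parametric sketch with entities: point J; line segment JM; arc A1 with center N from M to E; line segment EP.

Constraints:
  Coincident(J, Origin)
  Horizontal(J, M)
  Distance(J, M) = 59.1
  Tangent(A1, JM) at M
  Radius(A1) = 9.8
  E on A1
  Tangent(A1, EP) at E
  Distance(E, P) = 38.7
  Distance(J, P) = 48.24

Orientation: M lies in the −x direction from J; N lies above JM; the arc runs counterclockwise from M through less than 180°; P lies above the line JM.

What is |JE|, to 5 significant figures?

50.987

Checks: |NE| = 9.800 ✓; ∠(NE, EP) = 90.00° ✓; |EP| = 38.70 ✓; |JP| = 48.24 ✓.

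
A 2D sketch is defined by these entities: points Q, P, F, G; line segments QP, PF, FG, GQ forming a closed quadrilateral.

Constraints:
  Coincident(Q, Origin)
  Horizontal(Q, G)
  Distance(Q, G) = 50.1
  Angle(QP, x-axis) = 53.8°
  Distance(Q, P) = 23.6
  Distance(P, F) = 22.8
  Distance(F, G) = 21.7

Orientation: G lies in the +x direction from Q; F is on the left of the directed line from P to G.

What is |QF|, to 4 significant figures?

40.41

Checks: |PF| = 22.80 ✓; |FG| = 21.70 ✓.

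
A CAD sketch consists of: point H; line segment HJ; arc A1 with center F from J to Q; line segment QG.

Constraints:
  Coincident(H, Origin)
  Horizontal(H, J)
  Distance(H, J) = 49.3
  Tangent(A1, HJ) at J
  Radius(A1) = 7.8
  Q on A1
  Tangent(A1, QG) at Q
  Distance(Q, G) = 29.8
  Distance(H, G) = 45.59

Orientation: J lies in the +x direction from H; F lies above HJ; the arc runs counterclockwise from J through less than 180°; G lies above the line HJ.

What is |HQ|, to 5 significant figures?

56.038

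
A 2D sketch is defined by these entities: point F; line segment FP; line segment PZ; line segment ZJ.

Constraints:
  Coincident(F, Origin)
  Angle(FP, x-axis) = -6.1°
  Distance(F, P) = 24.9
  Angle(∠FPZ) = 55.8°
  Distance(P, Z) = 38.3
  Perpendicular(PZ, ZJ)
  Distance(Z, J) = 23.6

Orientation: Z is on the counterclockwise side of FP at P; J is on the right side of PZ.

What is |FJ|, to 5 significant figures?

50.436

F is at the origin; FP runs at -6.1° with length 24.9, so P = 24.9·(cos -6.1°, sin -6.1°) = (24.759, -2.6460). ∠FPZ = 55.8°, so PZ runs at -6.1° + (180° − 55.8°) = 118.10° from the x-axis; with |PZ| = 38.3, Z = P + 38.3·(cos 118.10°, sin 118.10°) = (6.7193, 31.139). The perpendicularity gives ZJ at right angles to PZ; with |ZJ| = 23.6 on the right of PZ, J = Z + 23.6·(0.88213, 0.47101) = (27.537, 42.255). Then |FJ| = |J − F| = 50.436.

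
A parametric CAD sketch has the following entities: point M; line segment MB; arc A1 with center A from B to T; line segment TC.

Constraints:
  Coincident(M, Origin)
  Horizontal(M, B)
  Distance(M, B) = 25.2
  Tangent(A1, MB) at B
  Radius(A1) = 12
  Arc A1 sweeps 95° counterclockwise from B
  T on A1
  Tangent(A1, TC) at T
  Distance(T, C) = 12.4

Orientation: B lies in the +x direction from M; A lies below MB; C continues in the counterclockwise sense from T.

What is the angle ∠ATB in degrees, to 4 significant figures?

42.50°

A1 meets MB tangentially, so AB is at right angles to MB, so A = B + (0, -12) = (25.20, -12.00). On A1, B sits at bearing 90° from A; a 95° counterclockwise sweep puts T at bearing 185°, so T = A + 12.0·(cos 185°, sin 185°) = (13.25, -13.05). Then cos ∠ATB = TA·TB / (|TA||TB|), giving 42.50°.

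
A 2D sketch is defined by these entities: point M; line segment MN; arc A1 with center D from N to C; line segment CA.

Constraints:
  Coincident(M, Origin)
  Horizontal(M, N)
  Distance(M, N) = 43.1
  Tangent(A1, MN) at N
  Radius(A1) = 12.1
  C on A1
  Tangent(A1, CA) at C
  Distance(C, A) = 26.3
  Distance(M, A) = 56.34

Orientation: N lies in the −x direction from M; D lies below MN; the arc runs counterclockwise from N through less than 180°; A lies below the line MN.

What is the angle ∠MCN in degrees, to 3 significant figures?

42.2°

M is at the origin; M and N share the same y with |MN| = 43.1 and N on the −x side, so N = (-43.1, 0.00). Since A1 is tangent to MN there, DN ⟂ MN, so D = N + (0, -12.1) = (-43.1, -12.1). Since DC ⟂ CA (tangency), |DA| = √(12.1² + 26.3²) = 28.9 regardless of where C sits on A1. So A lies on both circle(M, 56.34) and circle(D, 28.9); the below-MN intersection is A = (-38.9, -40.7). C is the foot of the tangent from A: C = (-53.2, -18.7).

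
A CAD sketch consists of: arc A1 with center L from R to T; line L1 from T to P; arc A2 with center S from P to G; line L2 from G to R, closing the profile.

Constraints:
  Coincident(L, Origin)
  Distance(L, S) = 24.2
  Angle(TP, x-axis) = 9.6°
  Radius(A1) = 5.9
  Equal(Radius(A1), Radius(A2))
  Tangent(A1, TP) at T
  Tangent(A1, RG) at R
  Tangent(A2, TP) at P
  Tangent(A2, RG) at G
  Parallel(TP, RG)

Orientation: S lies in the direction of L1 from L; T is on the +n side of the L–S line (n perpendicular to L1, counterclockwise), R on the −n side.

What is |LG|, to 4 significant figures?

24.91

The slot axis is L1's direction at 9.6°, so u = (cos 9.6°, sin 9.6°) = (0.9860, 0.1668) and n = (−sin 9.6°, cos 9.6°) = (-0.1668, 0.9860). L is at the origin and S lies 24.2 along u from L, so S = 24.2·u = (23.86, 4.036). Tangency of A1 to both parallel lines with radius 5.9 puts T and R at L ± 5.9·n: T = (-0.9839, 5.817), R = (0.9839, -5.817). Equal radii place P and G the same way about S: P = S + 5.9·n = (22.88, 9.853), G = S − 5.9·n = (24.85, -1.782). Then |LG| = |G − L| = 24.91.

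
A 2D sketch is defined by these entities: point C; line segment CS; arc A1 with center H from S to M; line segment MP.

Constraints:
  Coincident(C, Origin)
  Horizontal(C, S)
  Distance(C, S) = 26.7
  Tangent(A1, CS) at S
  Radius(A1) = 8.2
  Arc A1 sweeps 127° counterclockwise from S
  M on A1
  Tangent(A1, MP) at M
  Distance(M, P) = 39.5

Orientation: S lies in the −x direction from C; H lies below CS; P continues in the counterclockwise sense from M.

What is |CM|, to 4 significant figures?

35.75

Since A1 is tangent to CS there, HS ⟂ CS, so H = S + (0, -8.2) = (-26.70, -8.200). On A1, S sits at bearing 90° from H; a 127° counterclockwise sweep puts M at bearing 217°, so M = H + 8.2·(cos 217°, sin 217°) = (-33.25, -13.13). Then |CM| = |M − C| = 35.75.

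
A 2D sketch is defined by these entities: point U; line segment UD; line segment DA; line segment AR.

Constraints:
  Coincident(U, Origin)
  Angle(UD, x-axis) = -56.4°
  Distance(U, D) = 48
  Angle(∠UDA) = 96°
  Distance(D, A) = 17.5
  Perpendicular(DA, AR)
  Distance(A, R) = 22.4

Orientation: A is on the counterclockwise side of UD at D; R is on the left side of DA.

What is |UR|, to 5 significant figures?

33.897

∠UDA = 96.0°, so DA runs at -56.4° + (180° − 96.0°) = 27.600° from the x-axis; with |DA| = 17.5, A = D + 17.5·(cos 27.600°, sin 27.600°) = (42.071, -31.873). The perpendicularity gives AR at right angles to DA; with |AR| = 22.4 on the left of DA, R = A + 22.4·(-0.46330, 0.88620) = (31.694, -12.022). Then |UR| = |R − U| = 33.897.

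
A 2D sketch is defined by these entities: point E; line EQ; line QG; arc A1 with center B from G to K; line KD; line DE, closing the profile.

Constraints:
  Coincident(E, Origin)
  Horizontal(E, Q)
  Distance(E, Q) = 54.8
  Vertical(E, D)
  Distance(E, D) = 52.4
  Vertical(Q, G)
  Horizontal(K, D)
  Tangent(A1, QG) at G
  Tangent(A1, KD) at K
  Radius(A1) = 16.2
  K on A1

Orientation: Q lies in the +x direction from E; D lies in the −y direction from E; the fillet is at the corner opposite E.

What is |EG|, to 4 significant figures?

65.68

E is at the origin; E and Q share the same y with |EQ| = 54.8 and Q on the +x side, so Q = (54.80, 0.000). E and D share the same x with |ED| = 52.4 and D on the −y side, so D = (0.000, -52.40). The virtual corner opposite E is at (54.80, -52.40). A1 meets QG tangentially, so BG is at right angles to QG and A1 meets KD tangentially, so BK is at right angles to KD, with radius 16.2, so the center B sits 16.2 in from both sides at B = (38.60, -36.20). That places the tangent points at G = (54.80, -36.20) on QG and K = (38.60, -52.40) on KD. Then |EG| = |G − E| = 65.68.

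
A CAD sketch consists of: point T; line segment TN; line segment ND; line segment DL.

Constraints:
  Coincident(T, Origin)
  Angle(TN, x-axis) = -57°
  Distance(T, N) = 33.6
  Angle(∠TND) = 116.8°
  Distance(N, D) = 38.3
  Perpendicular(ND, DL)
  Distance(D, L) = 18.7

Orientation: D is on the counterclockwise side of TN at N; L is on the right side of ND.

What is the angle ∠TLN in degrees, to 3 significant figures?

16.3°

T is at the origin; TN runs at -57.0° with length 33.6, so N = 33.6·(cos -57.0°, sin -57.0°) = (18.3, -28.2). ∠TND = 116.8°, so ND runs at -57.0° + (180° − 116.8°) = 6.20° from the x-axis; with |ND| = 38.3, D = N + 38.3·(cos 6.20°, sin 6.20°) = (56.4, -24.0). The perpendicularity gives DL at right angles to ND; with |DL| = 18.7 on the right of ND, L = D + 18.7·(0.108, -0.994) = (58.4, -42.6). Then cos ∠TLN = LT·LN / (|LT||LN|), giving 16.3°.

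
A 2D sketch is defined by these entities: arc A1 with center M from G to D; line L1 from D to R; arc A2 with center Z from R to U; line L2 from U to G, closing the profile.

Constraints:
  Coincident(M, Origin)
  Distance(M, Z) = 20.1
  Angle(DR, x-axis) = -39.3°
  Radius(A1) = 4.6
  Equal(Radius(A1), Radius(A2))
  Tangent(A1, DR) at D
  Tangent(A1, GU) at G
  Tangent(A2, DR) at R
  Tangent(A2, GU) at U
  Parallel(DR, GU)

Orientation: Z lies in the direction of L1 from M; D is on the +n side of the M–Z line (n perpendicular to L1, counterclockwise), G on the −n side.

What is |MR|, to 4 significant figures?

20.62

Tangency of A1 to both parallel lines with radius 4.6 puts D and G at M ± 4.6·n: D = (2.914, 3.560), G = (-2.914, -3.560). Equal radii place R and U the same way about Z: R = Z + 4.6·n = (18.47, -9.171), U = Z − 4.6·n = (12.64, -16.29). Then |MR| = |R − M| = 20.62.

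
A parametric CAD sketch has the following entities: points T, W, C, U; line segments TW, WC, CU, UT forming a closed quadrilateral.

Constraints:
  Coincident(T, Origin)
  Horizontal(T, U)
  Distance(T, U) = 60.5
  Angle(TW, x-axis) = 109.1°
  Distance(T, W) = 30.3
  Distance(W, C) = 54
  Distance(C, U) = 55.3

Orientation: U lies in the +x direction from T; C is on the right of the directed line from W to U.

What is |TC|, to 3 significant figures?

23.7

T is at the origin; TU is horizontal with |TU| = 60.5 and U in +x, so U = (60.5, 0). TW runs at 109.1° with |TW| = 30.3, so W = (-9.91, 28.6). C is determined by |WC| = 54.0 and |CU| = 55.3 together: it lies at the intersection of circle(W, 54.0) and circle(U, 55.3). With |WU| = 76.0, the foot of the radical line on WU is 37.1 from W and the perpendicular offset is √(54.0² − 37.1²) = 39.3. Taking the right-of-WU solution: C = (9.64, -21.7).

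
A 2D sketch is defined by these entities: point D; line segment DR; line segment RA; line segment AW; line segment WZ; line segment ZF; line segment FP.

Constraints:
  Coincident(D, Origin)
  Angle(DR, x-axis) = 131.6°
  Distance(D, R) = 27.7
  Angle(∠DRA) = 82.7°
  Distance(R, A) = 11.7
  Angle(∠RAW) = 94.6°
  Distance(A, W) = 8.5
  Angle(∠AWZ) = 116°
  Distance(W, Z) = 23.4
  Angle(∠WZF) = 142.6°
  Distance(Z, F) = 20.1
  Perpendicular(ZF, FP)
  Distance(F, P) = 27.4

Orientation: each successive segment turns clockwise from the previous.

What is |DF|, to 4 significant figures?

32.64

D is at the origin; DR runs at 131.6° with length 27.7, so R = (-18.39, 20.71). ∠DRA = 82.7° gives RA at 34.30° from the x-axis; with |RA| = 11.7, A = (-8.725, 27.31). ∠RAW = 94.6° gives AW at -51.10° from the x-axis; with |AW| = 8.5, W = (-3.388, 20.69). ∠AWZ = 116.0° gives WZ at -115.1° from the x-axis; with |WZ| = 23.4, Z = (-13.31, -0.4981). ∠WZF = 142.6° gives ZF at -152.5° from the x-axis; with |ZF| = 20.1, F = (-31.14, -9.779). Then |DF| = |F − D| = 32.64.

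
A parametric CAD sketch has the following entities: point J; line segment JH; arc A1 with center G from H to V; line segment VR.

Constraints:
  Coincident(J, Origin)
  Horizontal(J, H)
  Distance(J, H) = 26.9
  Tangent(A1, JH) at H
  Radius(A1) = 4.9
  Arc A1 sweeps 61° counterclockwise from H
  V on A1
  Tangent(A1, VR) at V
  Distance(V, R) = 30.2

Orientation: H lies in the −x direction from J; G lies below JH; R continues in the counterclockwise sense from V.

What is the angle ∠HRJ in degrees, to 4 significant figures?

24.54°

J is at the origin; JH is horizontal with |JH| = 26.9 and H on the −x side, so H = (-26.90, 0.000). Since A1 is tangent to JH there, GH ⟂ JH, so G = H + (0, -4.9) = (-26.90, -4.900). On A1, H sits at bearing 90° from G; a 61° counterclockwise sweep puts V at bearing 151°, so V = G + 4.9·(cos 151°, sin 151°) = (-31.19, -2.524). A1 meets VR tangentially, so GV is at right angles to VR, so VR runs along (−sin 151°, cos 151°); with |VR| = 30.2, R = (-45.83, -28.94). Then cos ∠HRJ = RH·RJ / (|RH||RJ|), giving 24.54°.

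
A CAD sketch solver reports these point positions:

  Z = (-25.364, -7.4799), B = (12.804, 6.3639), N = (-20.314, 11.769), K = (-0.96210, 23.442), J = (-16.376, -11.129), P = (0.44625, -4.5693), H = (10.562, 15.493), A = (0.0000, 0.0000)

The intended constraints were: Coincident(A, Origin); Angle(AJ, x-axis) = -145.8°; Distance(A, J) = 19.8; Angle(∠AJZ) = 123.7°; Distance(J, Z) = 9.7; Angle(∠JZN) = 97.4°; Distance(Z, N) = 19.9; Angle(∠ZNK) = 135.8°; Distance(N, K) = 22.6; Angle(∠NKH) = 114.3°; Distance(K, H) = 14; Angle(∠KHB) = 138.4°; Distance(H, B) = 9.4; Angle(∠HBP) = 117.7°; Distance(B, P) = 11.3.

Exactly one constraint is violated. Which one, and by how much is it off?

Distance(B, P) = 11.3 — off by 5.20.

A = (0.00, 0.00) ✓; AJ at -145.8° ✓; |AJ| = 19.80 ✓; ∠AJZ = 123.7° ✓; |JZ| = 9.701 ✓; ∠JZN = 97.40° ✓; |ZN| = 19.90 ✓; ∠ZNK = 135.8° ✓; |NK| = 22.60 ✓; ∠NKH = 114.3° ✓; |KH| = 14.00 ✓; ∠KHB = 138.4° ✓; |HB| = 9.400 ✓; ∠HBP = 117.7° ✓; |BP| = 16.50 ✗.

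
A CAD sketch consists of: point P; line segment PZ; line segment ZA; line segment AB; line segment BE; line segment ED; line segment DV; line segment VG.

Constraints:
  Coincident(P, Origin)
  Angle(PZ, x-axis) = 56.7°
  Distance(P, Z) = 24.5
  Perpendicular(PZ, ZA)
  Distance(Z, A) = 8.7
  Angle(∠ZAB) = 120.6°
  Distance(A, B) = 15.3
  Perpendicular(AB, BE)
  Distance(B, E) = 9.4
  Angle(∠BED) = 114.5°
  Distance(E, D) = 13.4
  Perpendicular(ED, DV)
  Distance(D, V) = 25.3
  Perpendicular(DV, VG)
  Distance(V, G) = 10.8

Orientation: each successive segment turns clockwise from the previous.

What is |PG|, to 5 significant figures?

35.477

P is at the origin; PZ runs at 56.7° with length 24.5, so Z = (13.451, 20.477). PZ is perpendicular to ZA, so ZA runs at -33.300°; with |ZA| = 8.7, A = (20.723, 15.701). ∠ZAB = 120.6° gives AB at -92.700° from the x-axis; with |AB| = 15.3, B = (20.002, 0.41777). The perpendicularity gives BE at right angles to AB, so BE runs at 177.30°; with |BE| = 9.4, E = (10.612, 0.86057). ∠BED = 114.5° gives ED at 111.80° from the x-axis; with |ED| = 13.4, D = (5.6360, 13.302). ED is perpendicular to DV, so DV runs at 21.800°; with |DV| = 25.3, V = (29.127, 22.698). DV ⟂ VG, so VG runs at -68.200°; with |VG| = 10.8, G = (33.137, 12.670). Then |PG| = |G − P| = 35.477.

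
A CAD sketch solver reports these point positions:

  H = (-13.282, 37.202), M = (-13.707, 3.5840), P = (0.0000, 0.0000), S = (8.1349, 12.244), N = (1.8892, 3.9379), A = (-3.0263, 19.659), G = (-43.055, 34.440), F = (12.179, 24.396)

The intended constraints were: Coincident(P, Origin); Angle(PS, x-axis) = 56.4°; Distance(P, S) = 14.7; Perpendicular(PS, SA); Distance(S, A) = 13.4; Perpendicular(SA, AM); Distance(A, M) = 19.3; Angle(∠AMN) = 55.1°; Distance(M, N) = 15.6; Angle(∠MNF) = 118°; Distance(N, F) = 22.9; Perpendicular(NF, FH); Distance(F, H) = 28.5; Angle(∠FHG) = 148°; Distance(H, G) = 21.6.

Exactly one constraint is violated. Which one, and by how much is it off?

Distance(H, G) = 21.6 — off by 8.30.

P = (0.00, 0.00) ✓; PS at 56.40° ✓; |PS| = 14.70 ✓; ∠(PS, SA) = 90.00° ✓; |SA| = 13.40 ✓; ∠(SA, AM) = 90.00° ✓; |AM| = 19.30 ✓; ∠AMN = 55.10° ✓; |MN| = 15.60 ✓; ∠MNF = 118.0° ✓; |NF| = 22.90 ✓; ∠(NF, FH) = 90.00° ✓; |FH| = 28.50 ✓; ∠FHG = 148.0° ✓; |HG| = 29.90 ✗.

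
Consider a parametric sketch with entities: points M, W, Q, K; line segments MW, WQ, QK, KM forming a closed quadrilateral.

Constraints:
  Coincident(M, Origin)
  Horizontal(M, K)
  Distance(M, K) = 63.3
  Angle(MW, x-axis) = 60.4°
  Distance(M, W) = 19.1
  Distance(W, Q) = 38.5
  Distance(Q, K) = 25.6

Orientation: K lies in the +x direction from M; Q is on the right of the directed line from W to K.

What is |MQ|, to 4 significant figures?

39.82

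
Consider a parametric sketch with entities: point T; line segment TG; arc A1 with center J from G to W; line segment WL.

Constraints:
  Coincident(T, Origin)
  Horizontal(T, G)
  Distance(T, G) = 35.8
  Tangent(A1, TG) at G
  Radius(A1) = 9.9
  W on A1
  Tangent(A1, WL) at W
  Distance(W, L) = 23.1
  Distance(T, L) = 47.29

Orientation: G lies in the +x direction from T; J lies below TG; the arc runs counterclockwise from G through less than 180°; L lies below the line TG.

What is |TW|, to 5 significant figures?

29.009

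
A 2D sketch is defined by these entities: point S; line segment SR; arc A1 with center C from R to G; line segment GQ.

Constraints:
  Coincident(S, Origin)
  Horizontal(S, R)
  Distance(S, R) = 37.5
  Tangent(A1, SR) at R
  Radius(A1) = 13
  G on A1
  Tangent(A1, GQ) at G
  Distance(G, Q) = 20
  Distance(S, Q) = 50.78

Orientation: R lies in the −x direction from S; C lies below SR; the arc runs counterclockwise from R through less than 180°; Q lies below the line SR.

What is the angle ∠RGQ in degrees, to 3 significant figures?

116°

Checks: |CG| = 13.00 ✓; ∠(CG, GQ) = 90.00° ✓; |GQ| = 20.00 ✓; |SQ| = 50.78 ✓.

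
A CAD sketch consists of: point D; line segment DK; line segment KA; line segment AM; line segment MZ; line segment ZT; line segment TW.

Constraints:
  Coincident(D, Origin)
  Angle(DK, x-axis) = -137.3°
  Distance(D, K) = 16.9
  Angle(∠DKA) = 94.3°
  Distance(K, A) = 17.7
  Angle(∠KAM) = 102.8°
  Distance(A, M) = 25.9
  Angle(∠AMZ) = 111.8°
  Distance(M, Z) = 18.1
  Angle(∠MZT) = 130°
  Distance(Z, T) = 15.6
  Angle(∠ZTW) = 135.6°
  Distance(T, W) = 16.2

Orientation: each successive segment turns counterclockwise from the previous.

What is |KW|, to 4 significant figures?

22.74

D is at the origin; DK runs at -137.3° with length 16.9, so K = (-12.42, -11.46). ∠DKA = 94.3° gives KA at -51.60° from the x-axis; with |KA| = 17.7, A = (-1.426, -25.33). ∠KAM = 102.8° gives AM at 25.60° from the x-axis; with |AM| = 25.9, M = (21.93, -14.14). ∠AMZ = 111.8° gives MZ at 93.80° from the x-axis; with |MZ| = 18.1, Z = (20.73, 3.919). ∠MZT = 130.0° gives ZT at 143.8° from the x-axis; with |ZT| = 15.6, T = (8.144, 13.13). ∠ZTW = 135.6° gives TW at -171.8° from the x-axis; with |TW| = 16.2, W = (-7.891, 10.82). Then |KW| = |W − K| = 22.74.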